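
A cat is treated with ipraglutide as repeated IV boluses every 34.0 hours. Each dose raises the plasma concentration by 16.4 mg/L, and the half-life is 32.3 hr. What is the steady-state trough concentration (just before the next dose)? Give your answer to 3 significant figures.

k = ln 2 / 32.3 = 0.02146 hr⁻¹
Fraction remaining after one interval: e^(−kτ) = e^(−0.02146 × 34.0) = 0.4821
R = 1 / (1 − 0.4821) = 1.931
Css,max = 16.4 × 1.931 = 31.67 mg/L
Css,min = Css,max × e^(−kτ) = 31.67 × 0.4821 ≈ 15.3 mg/L

15.3 mg/L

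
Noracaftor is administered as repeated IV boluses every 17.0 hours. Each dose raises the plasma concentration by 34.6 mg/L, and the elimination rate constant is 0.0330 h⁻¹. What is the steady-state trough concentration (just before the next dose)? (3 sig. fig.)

46.0 mg/L

Fraction remaining after one interval: e^(−kτ) = e^(−0.03300 × 17.0) = 0.5706
R = 1 / (1 − 0.5706) = 2.329
Css,max = 34.6 × 2.329 = 80.58 mg/L
Css,min = Css,max × e^(−kτ) = 80.58 × 0.5706 ≈ 46.0 mg/L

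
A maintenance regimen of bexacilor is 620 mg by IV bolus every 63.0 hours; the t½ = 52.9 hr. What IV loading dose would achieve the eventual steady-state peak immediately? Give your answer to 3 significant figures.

k = ln 2 / 52.9 = 0.01310 hr⁻¹
Accumulation ratio R = 1 / (1 − e^(−kτ)) = 1 / (1 − e^(−0.01310×63.0)) = 1 / (1 − 0.4380) = 1.779
Loading dose = maintenance dose × R = 620 × 1.779 ≈ 1100 mg

1100 mg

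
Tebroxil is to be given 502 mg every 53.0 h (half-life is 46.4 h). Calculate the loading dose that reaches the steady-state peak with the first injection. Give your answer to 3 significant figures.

k = ln 2 / 46.4 = 0.01494 h⁻¹
Accumulation ratio R = 1 / (1 − e^(−kτ)) = 1 / (1 − e^(−0.01494×53.0)) = 1 / (1 − 0.4531) = 1.828
Loading dose = maintenance dose × R = 502 × 1.828 ≈ 918 mg

918 mg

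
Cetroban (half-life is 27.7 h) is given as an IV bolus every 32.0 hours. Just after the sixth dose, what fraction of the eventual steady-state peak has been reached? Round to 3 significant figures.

0.992

k = ln 2 / 27.7 = 0.02502 h⁻¹
f_n = 1 − e^(−nkτ) = 1 − e^(−6 × 0.02502 × 32.0) = 1 − e^(−4.804) = 1 − 0.008193 ≈ 0.992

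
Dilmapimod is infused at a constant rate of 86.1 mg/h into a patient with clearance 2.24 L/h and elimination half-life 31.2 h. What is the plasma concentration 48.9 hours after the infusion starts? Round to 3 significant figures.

25.5 mg/L

Css = rate / CL = 86.1 / 2.24 = 38.44 mg/L
k = ln 2 / 31.2 = 0.02222 h⁻¹
C(t) = Css (1 − e^(−kt)) = 38.44 × (1 − e^(−1.086)) = 38.44 × 0.6626 ≈ 25.5 mg/L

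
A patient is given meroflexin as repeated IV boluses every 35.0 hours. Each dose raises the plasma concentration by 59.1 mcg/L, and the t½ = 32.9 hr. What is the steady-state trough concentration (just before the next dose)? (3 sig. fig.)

k = ln 2 / 32.9 = 0.02107 hr⁻¹
Fraction remaining after one interval: e^(−kτ) = e^(−0.02107 × 35.0) = 0.4784
R = 1 / (1 − 0.4784) = 1.917
Css,max = 59.1 × 1.917 = 113.3 mcg/L
Css,min = Css,max × e^(−kτ) = 113.3 × 0.4784 ≈ 54.2 mcg/L

54.2 mcg/L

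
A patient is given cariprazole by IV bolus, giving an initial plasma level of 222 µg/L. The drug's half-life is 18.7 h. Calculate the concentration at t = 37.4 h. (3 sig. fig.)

k = ln 2 / 18.7 = 0.03707 h⁻¹
C(t) = C₀ e^(−kt) = 222 × e^(−0.03707 × 37.4) = 222 × e^(−1.386) = 222 × 0.2500 ≈ 55.5 µg/L

55.5 µg/L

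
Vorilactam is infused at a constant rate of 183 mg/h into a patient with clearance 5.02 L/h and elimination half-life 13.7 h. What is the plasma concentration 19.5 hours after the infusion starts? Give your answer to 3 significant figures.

22.9 mg/L

Css = rate / CL = 183 / 5.02 = 36.45 mg/L
k = ln 2 / 13.7 = 0.05059 h⁻¹
C(t) = Css (1 − e^(−kt)) = 36.45 × (1 − e^(−0.9866)) = 36.45 × 0.6272 ≈ 22.9 mg/L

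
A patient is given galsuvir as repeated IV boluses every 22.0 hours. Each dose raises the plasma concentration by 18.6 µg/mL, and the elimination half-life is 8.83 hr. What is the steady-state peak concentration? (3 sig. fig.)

22.6 µg/mL

k = ln 2 / 8.83 = 0.07850 hr⁻¹
Fraction remaining after one interval: e^(−kτ) = e^(−0.07850 × 22.0) = 0.1778
R = 1 / (1 − 0.1778) = 1.216
Css,max = 18.6 × 1.216 ≈ 22.6 µg/mL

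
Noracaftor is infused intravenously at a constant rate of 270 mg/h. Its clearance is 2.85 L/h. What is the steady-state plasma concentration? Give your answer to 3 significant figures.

Css = infusion rate / CL = 270 / 2.85 ≈ 94.7 mg/L

94.7 mg/L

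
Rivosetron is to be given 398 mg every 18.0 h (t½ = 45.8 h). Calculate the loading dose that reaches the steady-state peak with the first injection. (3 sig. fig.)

1670 mg

k = ln 2 / 45.8 = 0.01513 h⁻¹
Accumulation ratio R = 1 / (1 − e^(−kτ)) = 1 / (1 − e^(−0.01513×18.0)) = 1 / (1 − 0.7615) = 4.194
Loading dose = maintenance dose × R = 398 × 4.194 ≈ 1670 mg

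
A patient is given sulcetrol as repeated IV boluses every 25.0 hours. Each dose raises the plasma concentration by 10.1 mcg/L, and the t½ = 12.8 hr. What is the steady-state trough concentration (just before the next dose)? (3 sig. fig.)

k = ln 2 / 12.8 = 0.05415 hr⁻¹
Fraction remaining after one interval: e^(−kτ) = e^(−0.05415 × 25.0) = 0.2583
R = 1 / (1 − 0.2583) = 1.348
Css,max = 10.1 × 1.348 = 13.62 mcg/L
Css,min = Css,max × e^(−kτ) = 13.62 × 0.2583 ≈ 3.52 mcg/L

3.52 mcg/L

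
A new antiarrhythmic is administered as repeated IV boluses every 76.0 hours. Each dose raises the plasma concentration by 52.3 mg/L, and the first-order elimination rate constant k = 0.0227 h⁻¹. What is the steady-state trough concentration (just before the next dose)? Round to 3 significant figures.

Fraction remaining after one interval: e^(−kτ) = e^(−0.02270 × 76.0) = 0.1781
R = 1 / (1 − 0.1781) = 1.217
Css,max = 52.3 × 1.217 = 63.64 mg/L
Css,min = Css,max × e^(−kτ) = 63.64 × 0.1781 ≈ 11.3 mg/L

11.3 mg/L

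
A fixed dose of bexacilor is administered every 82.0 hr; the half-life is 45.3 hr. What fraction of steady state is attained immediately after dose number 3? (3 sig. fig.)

k = ln 2 / 45.3 = 0.01530 hr⁻¹
f_n = 1 − e^(−nkτ) = 1 − e^(−3 × 0.01530 × 82.0) = 1 − e^(−3.764) = 1 − 0.02319 ≈ 0.977

0.977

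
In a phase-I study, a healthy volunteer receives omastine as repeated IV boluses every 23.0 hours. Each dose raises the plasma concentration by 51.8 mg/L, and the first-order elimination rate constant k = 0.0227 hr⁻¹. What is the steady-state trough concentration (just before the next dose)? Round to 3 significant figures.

Fraction remaining after one interval: e^(−kτ) = e^(−0.02270 × 23.0) = 0.5933
R = 1 / (1 − 0.5933) = 2.459
Css,max = 51.8 × 2.459 = 127.4 mg/L
Css,min = Css,max × e^(−kτ) = 127.4 × 0.5933 ≈ 75.6 mg/L

75.6 mg/L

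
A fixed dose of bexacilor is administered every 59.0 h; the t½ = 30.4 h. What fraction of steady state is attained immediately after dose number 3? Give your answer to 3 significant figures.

k = ln 2 / 30.4 = 0.02280 h⁻¹
f_n = 1 − e^(−nkτ) = 1 − e^(−3 × 0.02280 × 59.0) = 1 − e^(−4.036) = 1 − 0.01767 ≈ 0.982

0.982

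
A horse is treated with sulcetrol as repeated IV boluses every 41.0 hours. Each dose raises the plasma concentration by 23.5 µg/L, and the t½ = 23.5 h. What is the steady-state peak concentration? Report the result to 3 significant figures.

k = ln 2 / 23.5 = 0.02950 h⁻¹
Fraction remaining after one interval: e^(−kτ) = e^(−0.02950 × 41.0) = 0.2984
R = 1 / (1 − 0.2984) = 1.425
Css,max = 23.5 × 1.425 ≈ 33.5 µg/L

33.5 µg/L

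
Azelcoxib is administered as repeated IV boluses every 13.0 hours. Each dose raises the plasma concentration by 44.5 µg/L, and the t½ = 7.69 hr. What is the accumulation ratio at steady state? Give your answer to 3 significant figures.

k = ln 2 / 7.69 = 0.09014 hr⁻¹
Fraction remaining after one interval: e^(−kτ) = e^(−0.09014 × 13.0) = 0.3098
R = 1 / (1 − 0.3098) = 1 / 0.6902 ≈ 1.45

1.45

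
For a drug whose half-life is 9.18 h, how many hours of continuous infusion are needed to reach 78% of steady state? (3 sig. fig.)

k = ln 2 / 9.18 = 0.07551 h⁻¹
f = 1 − e^(−kt)  ⇒  t = −ln(1 − f) / k
t = −ln(1 − 0.78) / 0.07551 = 1.514 / 0.07551 ≈ 20.1 hours

20.1 hours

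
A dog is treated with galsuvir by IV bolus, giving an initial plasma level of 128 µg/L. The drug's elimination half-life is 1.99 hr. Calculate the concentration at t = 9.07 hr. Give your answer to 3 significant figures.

5.43 µg/L

k = ln 2 / 1.99 = 0.3483 hr⁻¹
9.07 hr is 4.558 half-lives, so C = 128 × (1/2)^4.558 = 128 × 0.04246 ≈ 5.43 µg/L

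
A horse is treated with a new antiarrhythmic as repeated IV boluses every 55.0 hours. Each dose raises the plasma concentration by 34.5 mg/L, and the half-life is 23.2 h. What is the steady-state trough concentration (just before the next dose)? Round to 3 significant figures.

k = ln 2 / 23.2 = 0.02988 h⁻¹
Fraction remaining after one interval: e^(−kτ) = e^(−0.02988 × 55.0) = 0.1934
R = 1 / (1 − 0.1934) = 1.240
Css,max = 34.5 × 1.240 = 42.77 mg/L
Css,min = Css,max × e^(−kτ) = 42.77 × 0.1934 ≈ 8.27 mg/L

8.27 mg/L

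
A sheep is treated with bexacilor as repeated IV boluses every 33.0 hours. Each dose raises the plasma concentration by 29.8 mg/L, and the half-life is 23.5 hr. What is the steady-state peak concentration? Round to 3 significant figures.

47.9 mg/L

k = ln 2 / 23.5 = 0.02950 hr⁻¹
Fraction remaining after one interval: e^(−kτ) = e^(−0.02950 × 33.0) = 0.3778
R = 1 / (1 − 0.3778) = 1.607
Css,max = 29.8 × 1.607 ≈ 47.9 mg/L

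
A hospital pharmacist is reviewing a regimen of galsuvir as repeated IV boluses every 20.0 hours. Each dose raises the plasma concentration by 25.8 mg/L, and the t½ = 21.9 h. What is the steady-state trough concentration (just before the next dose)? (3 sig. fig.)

29.2 mg/L

k = ln 2 / 21.9 = 0.03165 h⁻¹
Fraction remaining after one interval: e^(−kτ) = e^(−0.03165 × 20.0) = 0.5310
R = 1 / (1 − 0.5310) = 2.132
Css,max = 25.8 × 2.132 = 55.01 mg/L
Css,min = Css,max × e^(−kτ) = 55.01 × 0.5310 ≈ 29.2 mg/L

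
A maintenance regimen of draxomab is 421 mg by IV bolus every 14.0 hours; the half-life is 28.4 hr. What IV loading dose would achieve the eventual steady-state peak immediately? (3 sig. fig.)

1450 mg

k = ln 2 / 28.4 = 0.02441 hr⁻¹
Accumulation ratio R = 1 / (1 − e^(−kτ)) = 1 / (1 − e^(−0.02441×14.0)) = 1 / (1 − 0.7106) = 3.455
Loading dose = maintenance dose × R = 421 × 3.455 ≈ 1450 mg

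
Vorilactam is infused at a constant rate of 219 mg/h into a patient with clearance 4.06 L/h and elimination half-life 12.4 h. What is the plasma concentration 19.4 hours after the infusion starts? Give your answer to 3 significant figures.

Css = rate / CL = 219 / 4.06 = 53.94 mg/L
k = ln 2 / 12.4 = 0.05590 h⁻¹
C(t) = Css (1 − e^(−kt)) = 53.94 × (1 − e^(−1.084)) = 53.94 × 0.6619 ≈ 35.7 mg/L

35.7 mg/L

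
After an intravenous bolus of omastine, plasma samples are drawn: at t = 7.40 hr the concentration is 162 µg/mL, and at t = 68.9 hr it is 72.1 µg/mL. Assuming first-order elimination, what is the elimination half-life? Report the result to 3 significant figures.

k = ln(C₁/C₂) / (t₂ − t₁) = ln(162/72.1) / (68.9 − 7.40)
  = 0.8095 / 61.50 = 0.01316 hr⁻¹
t½ = ln 2 / k = ln 2 / 0.01316 ≈ 52.7 hours

52.7 hours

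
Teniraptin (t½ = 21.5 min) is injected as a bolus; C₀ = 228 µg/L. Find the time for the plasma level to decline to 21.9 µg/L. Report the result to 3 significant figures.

k = ln 2 / 21.5 = 0.03224 min⁻¹
C(t) = C₀ e^(−kt)  ⇒  t = ln(C₀/C) / k
t = ln(228/21.9) / 0.03224 = 2.343 / 0.03224 ≈ 72.7 minutes

72.7 minutes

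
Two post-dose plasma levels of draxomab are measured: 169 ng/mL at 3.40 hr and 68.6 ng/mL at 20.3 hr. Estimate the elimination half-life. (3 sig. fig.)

13.0 hours

k = ln(C₁/C₂) / (t₂ − t₁) = ln(169/68.6) / (20.3 − 3.40)
  = 0.9016 / 16.90 = 0.05335 hr⁻¹
t½ = ln 2 / k = ln 2 / 0.05335 ≈ 13.0 hours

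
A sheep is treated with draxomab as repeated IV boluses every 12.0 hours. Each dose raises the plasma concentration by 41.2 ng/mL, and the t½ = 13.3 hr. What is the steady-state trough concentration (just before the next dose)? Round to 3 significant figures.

47.4 ng/mL

k = ln 2 / 13.3 = 0.05212 hr⁻¹
Fraction remaining after one interval: e^(−kτ) = e^(−0.05212 × 12.0) = 0.5350
R = 1 / (1 − 0.5350) = 2.151
Css,max = 41.2 × 2.151 = 88.61 ng/mL
Css,min = Css,max × e^(−kτ) = 88.61 × 0.5350 ≈ 47.4 ng/mL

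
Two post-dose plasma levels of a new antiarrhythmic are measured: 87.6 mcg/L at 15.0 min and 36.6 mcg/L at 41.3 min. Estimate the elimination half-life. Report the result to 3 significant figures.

20.9 minutes

k = ln(C₁/C₂) / (t₂ − t₁) = ln(87.6/36.6) / (41.3 − 15.0)
  = 0.8727 / 26.30 = 0.03318 min⁻¹
t½ = ln 2 / k = ln 2 / 0.03318 ≈ 20.9 minutes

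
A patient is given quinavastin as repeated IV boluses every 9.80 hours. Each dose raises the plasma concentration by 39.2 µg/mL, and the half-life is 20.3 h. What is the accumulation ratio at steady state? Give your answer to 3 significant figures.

3.52

k = ln 2 / 20.3 = 0.03415 h⁻¹
Fraction remaining after one interval: e^(−kτ) = e^(−0.03415 × 9.80) = 0.7156
R = 1 / (1 − 0.7156) = 1 / 0.2844 ≈ 3.52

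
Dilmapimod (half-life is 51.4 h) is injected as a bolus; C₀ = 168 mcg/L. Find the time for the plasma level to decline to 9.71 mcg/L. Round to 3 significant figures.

k = ln 2 / 51.4 = 0.01349 h⁻¹
C(t) = C₀ e^(−kt)  ⇒  t = ln(C₀/C) / k
t = ln(168/9.71) / 0.01349 = 2.851 / 0.01349 ≈ 211 hours

211 hours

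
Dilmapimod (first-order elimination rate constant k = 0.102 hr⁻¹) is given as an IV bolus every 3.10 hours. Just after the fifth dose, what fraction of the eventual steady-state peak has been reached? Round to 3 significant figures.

0.794

f_n = 1 − e^(−nkτ) = 1 − e^(−5 × 0.1020 × 3.10) = 1 − e^(−1.581) = 1 − 0.2058 ≈ 0.794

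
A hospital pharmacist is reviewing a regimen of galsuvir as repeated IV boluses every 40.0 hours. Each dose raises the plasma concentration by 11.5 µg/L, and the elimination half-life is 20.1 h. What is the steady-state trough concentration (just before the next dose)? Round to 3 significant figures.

3.87 µg/L

k = ln 2 / 20.1 = 0.03448 h⁻¹
Fraction remaining after one interval: e^(−kτ) = e^(−0.03448 × 40.0) = 0.2517
R = 1 / (1 − 0.2517) = 1.336
Css,max = 11.5 × 1.336 = 15.37 µg/L
Css,min = Css,max × e^(−kτ) = 15.37 × 0.2517 ≈ 3.87 µg/L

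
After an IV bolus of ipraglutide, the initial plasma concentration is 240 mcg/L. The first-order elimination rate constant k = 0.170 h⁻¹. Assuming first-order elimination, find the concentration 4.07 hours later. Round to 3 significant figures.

C(t) = C₀ e^(−kt) = 240 × e^(−0.1700 × 4.07) = 240 × e^(−0.6919) = 240 × 0.5006 ≈ 120 mcg/L

120 mcg/L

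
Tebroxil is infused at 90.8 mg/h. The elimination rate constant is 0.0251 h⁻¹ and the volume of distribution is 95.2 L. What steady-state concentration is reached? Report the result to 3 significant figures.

CL = k · V = 0.0251 × 95.2 = 2.390 L/h
Css = rate / CL = 90.8 / 2.390 ≈ 38.0 µg/mL

38.0 µg/mL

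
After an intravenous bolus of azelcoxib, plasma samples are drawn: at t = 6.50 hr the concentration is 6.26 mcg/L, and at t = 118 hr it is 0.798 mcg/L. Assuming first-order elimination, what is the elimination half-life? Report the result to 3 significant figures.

37.5 hours

k = ln(C₁/C₂) / (t₂ − t₁) = ln(6.26/0.798) / (118 − 6.50)
  = 2.060 / 111.5 = 0.01847 hr⁻¹
t½ = ln 2 / k = ln 2 / 0.01847 ≈ 37.5 hours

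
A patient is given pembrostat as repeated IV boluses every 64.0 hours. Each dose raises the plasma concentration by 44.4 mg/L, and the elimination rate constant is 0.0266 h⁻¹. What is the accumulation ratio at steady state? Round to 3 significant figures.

Fraction remaining after one interval: e^(−kτ) = e^(−0.02660 × 64.0) = 0.1822
R = 1 / (1 − 0.1822) = 1 / 0.8178 ≈ 1.22

1.22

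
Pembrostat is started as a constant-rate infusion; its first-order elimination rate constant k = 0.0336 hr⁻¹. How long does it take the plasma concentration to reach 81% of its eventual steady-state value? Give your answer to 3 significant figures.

49.4 hours

f = 1 − e^(−kt)  ⇒  t = −ln(1 − f) / k
t = −ln(1 − 0.81) / 0.03360 = 1.661 / 0.03360 ≈ 49.4 hours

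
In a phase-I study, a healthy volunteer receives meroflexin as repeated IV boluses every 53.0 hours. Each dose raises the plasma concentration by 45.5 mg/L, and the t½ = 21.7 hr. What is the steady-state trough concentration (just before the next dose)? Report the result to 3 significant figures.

10.3 mg/L

k = ln 2 / 21.7 = 0.03194 hr⁻¹
Fraction remaining after one interval: e^(−kτ) = e^(−0.03194 × 53.0) = 0.1840
R = 1 / (1 − 0.1840) = 1.225
Css,max = 45.5 × 1.225 = 55.76 mg/L
Css,min = Css,max × e^(−kτ) = 55.76 × 0.1840 ≈ 10.3 mg/L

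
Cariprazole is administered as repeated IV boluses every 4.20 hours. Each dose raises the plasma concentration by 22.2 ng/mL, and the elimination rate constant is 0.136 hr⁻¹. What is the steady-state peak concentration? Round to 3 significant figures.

Fraction remaining after one interval: e^(−kτ) = e^(−0.1360 × 4.20) = 0.5648
R = 1 / (1 − 0.5648) = 2.298
Css,max = 22.2 × 2.298 ≈ 51.0 ng/mL

51.0 ng/mL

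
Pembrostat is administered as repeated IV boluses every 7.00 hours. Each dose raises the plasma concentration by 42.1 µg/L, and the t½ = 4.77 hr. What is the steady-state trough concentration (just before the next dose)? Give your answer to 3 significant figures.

k = ln 2 / 4.77 = 0.1453 hr⁻¹
Fraction remaining after one interval: e^(−kτ) = e^(−0.1453 × 7.00) = 0.3616
R = 1 / (1 − 0.3616) = 1.566
Css,max = 42.1 × 1.566 = 65.95 µg/L
Css,min = Css,max × e^(−kτ) = 65.95 × 0.3616 ≈ 23.8 µg/L

23.8 µg/L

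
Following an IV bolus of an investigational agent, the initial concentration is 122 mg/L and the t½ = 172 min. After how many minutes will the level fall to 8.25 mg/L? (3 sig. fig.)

k = ln 2 / 172 = 0.004030 min⁻¹
C(t) = C₀ e^(−kt)  ⇒  t = ln(C₀/C) / k
t = ln(122/8.25) / 0.004030 = 2.694 / 0.004030 ≈ 668 minutes

668 minutes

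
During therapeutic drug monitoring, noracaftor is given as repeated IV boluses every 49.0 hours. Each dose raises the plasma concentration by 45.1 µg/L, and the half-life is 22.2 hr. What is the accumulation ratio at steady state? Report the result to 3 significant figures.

1.28

k = ln 2 / 22.2 = 0.03122 hr⁻¹
Fraction remaining after one interval: e^(−kτ) = e^(−0.03122 × 49.0) = 0.2166
R = 1 / (1 − 0.2166) = 1 / 0.7834 ≈ 1.28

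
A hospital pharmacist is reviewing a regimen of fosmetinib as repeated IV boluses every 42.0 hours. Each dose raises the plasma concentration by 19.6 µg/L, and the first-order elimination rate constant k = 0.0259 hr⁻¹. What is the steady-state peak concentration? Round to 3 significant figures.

29.6 µg/L

Fraction remaining after one interval: e^(−kτ) = e^(−0.02590 × 42.0) = 0.3370
R = 1 / (1 − 0.3370) = 1.508
Css,max = 19.6 × 1.508 ≈ 29.6 µg/L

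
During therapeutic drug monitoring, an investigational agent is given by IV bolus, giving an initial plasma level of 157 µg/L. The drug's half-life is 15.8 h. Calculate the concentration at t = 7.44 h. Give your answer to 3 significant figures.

k = ln 2 / 15.8 = 0.04387 h⁻¹
7.44 h is 0.4709 half-lives, so C = 157 × (1/2)^0.4709 = 157 × 0.7215 ≈ 113 µg/L

113 µg/L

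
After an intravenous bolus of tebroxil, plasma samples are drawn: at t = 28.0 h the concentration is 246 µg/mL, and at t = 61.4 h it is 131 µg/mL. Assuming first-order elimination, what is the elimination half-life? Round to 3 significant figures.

k = ln(C₁/C₂) / (t₂ − t₁) = ln(246/131) / (61.4 − 28.0)
  = 0.6301 / 33.40 = 0.01887 h⁻¹
t½ = ln 2 / k = ln 2 / 0.01887 ≈ 36.7 hours

36.7 hours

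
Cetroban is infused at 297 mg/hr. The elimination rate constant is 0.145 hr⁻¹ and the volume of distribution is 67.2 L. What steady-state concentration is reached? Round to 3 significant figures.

30.5 µg/mL

CL = k · V = 0.145 × 67.2 = 9.744 L/hr
Css = rate / CL = 297 / 9.744 ≈ 30.5 µg/mL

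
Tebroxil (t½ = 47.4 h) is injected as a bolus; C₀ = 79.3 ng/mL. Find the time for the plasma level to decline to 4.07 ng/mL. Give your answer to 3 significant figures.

k = ln 2 / 47.4 = 0.01462 h⁻¹
C(t) = C₀ e^(−kt)  ⇒  t = ln(C₀/C) / k
t = ln(79.3/4.07) / 0.01462 = 2.970 / 0.01462 ≈ 203 hours

203 hours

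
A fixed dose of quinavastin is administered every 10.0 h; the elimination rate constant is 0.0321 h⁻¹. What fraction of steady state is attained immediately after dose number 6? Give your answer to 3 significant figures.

0.854

f_n = 1 − e^(−nkτ) = 1 − e^(−6 × 0.03210 × 10.0) = 1 − e^(−1.926) = 1 − 0.1457 ≈ 0.854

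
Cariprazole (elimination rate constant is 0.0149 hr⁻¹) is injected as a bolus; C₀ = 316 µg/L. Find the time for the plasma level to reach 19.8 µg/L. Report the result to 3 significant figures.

186 hours

C(t) = C₀ e^(−kt)  ⇒  t = ln(C₀/C) / k
t = ln(316/19.8) / 0.01490 = 2.770 / 0.01490 ≈ 186 hours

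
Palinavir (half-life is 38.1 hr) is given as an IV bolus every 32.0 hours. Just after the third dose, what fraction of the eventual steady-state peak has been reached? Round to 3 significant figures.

0.826

k = ln 2 / 38.1 = 0.01819 hr⁻¹
f_n = 1 − e^(−nkτ) = 1 − e^(−3 × 0.01819 × 32.0) = 1 − e^(−1.747) = 1 − 0.1744 ≈ 0.826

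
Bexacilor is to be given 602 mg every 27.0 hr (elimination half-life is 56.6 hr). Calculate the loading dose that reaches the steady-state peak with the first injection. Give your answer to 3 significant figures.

2140 mg

k = ln 2 / 56.6 = 0.01225 hr⁻¹
Accumulation ratio R = 1 / (1 − e^(−kτ)) = 1 / (1 − e^(−0.01225×27.0)) = 1 / (1 − 0.7185) = 3.552
Loading dose = maintenance dose × R = 602 × 3.552 ≈ 2140 mg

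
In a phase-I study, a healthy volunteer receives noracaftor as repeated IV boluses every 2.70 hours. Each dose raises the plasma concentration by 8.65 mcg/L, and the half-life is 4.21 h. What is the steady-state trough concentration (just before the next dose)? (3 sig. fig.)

15.5 mcg/L

k = ln 2 / 4.21 = 0.1646 h⁻¹
Fraction remaining after one interval: e^(−kτ) = e^(−0.1646 × 2.70) = 0.6411
R = 1 / (1 − 0.6411) = 2.786
Css,max = 8.65 × 2.786 = 24.10 mcg/L
Css,min = Css,max × e^(−kτ) = 24.10 × 0.6411 ≈ 15.5 mcg/L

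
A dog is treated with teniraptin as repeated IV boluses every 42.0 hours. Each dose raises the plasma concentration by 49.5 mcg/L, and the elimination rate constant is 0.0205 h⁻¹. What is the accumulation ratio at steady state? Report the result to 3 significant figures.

1.73

Fraction remaining after one interval: e^(−kτ) = e^(−0.02050 × 42.0) = 0.4227
R = 1 / (1 − 0.4227) = 1 / 0.5773 ≈ 1.73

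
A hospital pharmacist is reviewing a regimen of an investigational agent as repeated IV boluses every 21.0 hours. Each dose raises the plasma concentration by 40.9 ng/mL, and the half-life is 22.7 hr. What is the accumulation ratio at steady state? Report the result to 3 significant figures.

2.11

k = ln 2 / 22.7 = 0.03054 hr⁻¹
Fraction remaining after one interval: e^(−kτ) = e^(−0.03054 × 21.0) = 0.5266
R = 1 / (1 − 0.5266) = 1 / 0.4734 ≈ 2.11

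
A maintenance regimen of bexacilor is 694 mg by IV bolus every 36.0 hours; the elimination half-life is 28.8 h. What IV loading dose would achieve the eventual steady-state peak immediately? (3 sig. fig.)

k = ln 2 / 28.8 = 0.02407 h⁻¹
Accumulation ratio R = 1 / (1 − e^(−kτ)) = 1 / (1 − e^(−0.02407×36.0)) = 1 / (1 − 0.4204) = 1.725
Loading dose = maintenance dose × R = 694 × 1.725 ≈ 1200 mg

1200 mg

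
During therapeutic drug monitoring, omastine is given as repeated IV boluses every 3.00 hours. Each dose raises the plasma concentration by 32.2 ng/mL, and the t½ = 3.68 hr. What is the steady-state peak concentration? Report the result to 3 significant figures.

74.6 ng/mL

k = ln 2 / 3.68 = 0.1884 hr⁻¹
Fraction remaining after one interval: e^(−kτ) = e^(−0.1884 × 3.00) = 0.5683
R = 1 / (1 − 0.5683) = 2.317
Css,max = 32.2 × 2.317 ≈ 74.6 ng/mL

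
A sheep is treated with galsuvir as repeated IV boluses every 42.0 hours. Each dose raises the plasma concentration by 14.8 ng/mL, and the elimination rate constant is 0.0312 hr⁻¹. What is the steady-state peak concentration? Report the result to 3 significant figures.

20.3 ng/mL

Fraction remaining after one interval: e^(−kτ) = e^(−0.03120 × 42.0) = 0.2697
R = 1 / (1 − 0.2697) = 1.369
Css,max = 14.8 × 1.369 ≈ 20.3 ng/mL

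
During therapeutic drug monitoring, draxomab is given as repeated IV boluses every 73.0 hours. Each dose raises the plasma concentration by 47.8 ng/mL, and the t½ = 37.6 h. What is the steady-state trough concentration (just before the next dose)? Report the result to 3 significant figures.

16.8 ng/mL

k = ln 2 / 37.6 = 0.01843 h⁻¹
Fraction remaining after one interval: e^(−kτ) = e^(−0.01843 × 73.0) = 0.2603
R = 1 / (1 − 0.2603) = 1.352
Css,max = 47.8 × 1.352 = 64.62 ng/mL
Css,min = Css,max × e^(−kτ) = 64.62 × 0.2603 ≈ 16.8 ng/mL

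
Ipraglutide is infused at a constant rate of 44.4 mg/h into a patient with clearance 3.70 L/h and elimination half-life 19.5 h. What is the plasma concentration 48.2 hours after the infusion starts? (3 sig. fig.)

9.84 µg/mL

Css = rate / CL = 44.4 / 3.70 = 12.00 µg/mL
k = ln 2 / 19.5 = 0.03555 h⁻¹
C(t) = Css (1 − e^(−kt)) = 12.00 × (1 − e^(−1.713)) = 12.00 × 0.8197 ≈ 9.84 µg/mL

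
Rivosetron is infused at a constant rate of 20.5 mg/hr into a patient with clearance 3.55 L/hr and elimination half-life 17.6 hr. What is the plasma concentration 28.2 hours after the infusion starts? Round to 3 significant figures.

3.87 µg/mL

Css = rate / CL = 20.5 / 3.55 = 5.775 µg/mL
k = ln 2 / 17.6 = 0.03938 hr⁻¹
C(t) = Css (1 − e^(−kt)) = 5.775 × (1 − e^(−1.111)) = 5.775 × 0.6706 ≈ 3.87 µg/mL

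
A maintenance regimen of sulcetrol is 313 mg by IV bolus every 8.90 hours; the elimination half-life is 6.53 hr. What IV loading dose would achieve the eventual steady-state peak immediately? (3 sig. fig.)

512 mg

k = ln 2 / 6.53 = 0.1061 hr⁻¹
Accumulation ratio R = 1 / (1 − e^(−kτ)) = 1 / (1 − e^(−0.1061×8.90)) = 1 / (1 − 0.3888) = 1.636
Loading dose = maintenance dose × R = 313 × 1.636 ≈ 512 mg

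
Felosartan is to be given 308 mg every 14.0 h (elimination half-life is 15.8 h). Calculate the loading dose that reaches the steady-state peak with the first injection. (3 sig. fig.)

671 mg

k = ln 2 / 15.8 = 0.04387 h⁻¹
Accumulation ratio R = 1 / (1 − e^(−kτ)) = 1 / (1 − e^(−0.04387×14.0)) = 1 / (1 − 0.5411) = 2.179
Loading dose = maintenance dose × R = 308 × 2.179 ≈ 671 mg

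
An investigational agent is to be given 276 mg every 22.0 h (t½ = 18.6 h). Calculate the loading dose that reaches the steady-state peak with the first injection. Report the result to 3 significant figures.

k = ln 2 / 18.6 = 0.03727 h⁻¹
Accumulation ratio R = 1 / (1 − e^(−kτ)) = 1 / (1 − e^(−0.03727×22.0)) = 1 / (1 − 0.4405) = 1.787
Loading dose = maintenance dose × R = 276 × 1.787 ≈ 493 mg

493 mg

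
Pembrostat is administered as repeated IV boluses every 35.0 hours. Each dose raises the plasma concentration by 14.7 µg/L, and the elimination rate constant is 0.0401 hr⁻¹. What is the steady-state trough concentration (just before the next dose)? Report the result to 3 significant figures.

Fraction remaining after one interval: e^(−kτ) = e^(−0.04010 × 35.0) = 0.2457
R = 1 / (1 − 0.2457) = 1.326
Css,max = 14.7 × 1.326 = 19.49 µg/L
Css,min = Css,max × e^(−kτ) = 19.49 × 0.2457 ≈ 4.79 µg/L

4.79 µg/L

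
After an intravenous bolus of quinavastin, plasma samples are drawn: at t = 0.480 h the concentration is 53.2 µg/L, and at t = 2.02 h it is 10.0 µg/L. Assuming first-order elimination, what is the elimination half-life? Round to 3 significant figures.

0.639 hours

k = ln(C₁/C₂) / (t₂ − t₁) = ln(53.2/10.0) / (2.02 − 0.480)
  = 1.671 / 1.540 = 1.085 h⁻¹
t½ = ln 2 / k = ln 2 / 1.085 ≈ 0.639 hours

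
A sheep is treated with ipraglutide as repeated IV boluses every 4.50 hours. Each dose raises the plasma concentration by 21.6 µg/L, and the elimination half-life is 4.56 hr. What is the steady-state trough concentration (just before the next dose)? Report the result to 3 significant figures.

k = ln 2 / 4.56 = 0.1520 hr⁻¹
Fraction remaining after one interval: e^(−kτ) = e^(−0.1520 × 4.50) = 0.5046
R = 1 / (1 − 0.5046) = 2.018
Css,max = 21.6 × 2.018 = 43.60 µg/L
Css,min = Css,max × e^(−kτ) = 43.60 × 0.5046 ≈ 22.0 µg/L

22.0 µg/L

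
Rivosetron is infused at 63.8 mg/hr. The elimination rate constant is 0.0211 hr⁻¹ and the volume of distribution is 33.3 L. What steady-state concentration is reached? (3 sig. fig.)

90.8 µg/mL

CL = k · V = 0.0211 × 33.3 = 0.7026 L/hr
Css = rate / CL = 63.8 / 0.7026 ≈ 90.8 µg/mL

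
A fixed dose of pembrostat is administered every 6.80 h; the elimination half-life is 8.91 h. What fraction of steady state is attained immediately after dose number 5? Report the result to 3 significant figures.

0.929

k = ln 2 / 8.91 = 0.07779 h⁻¹
f_n = 1 − e^(−nkτ) = 1 − e^(−5 × 0.07779 × 6.80) = 1 − e^(−2.645) = 1 − 0.07100 ≈ 0.929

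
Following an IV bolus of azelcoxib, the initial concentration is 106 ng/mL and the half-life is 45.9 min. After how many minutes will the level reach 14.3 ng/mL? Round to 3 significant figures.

133 minutes

k = ln 2 / 45.9 = 0.01510 min⁻¹
C(t) = C₀ e^(−kt)  ⇒  t = ln(C₀/C) / k
t = ln(106/14.3) / 0.01510 = 2.003 / 0.01510 ≈ 133 minutes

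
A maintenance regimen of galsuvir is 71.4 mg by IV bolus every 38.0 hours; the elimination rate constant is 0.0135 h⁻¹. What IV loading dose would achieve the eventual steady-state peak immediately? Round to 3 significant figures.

Accumulation ratio R = 1 / (1 − e^(−kτ)) = 1 / (1 − e^(−0.01350×38.0)) = 1 / (1 − 0.5987) = 2.492
Loading dose = maintenance dose × R = 71.4 × 2.492 ≈ 178 mg

178 mg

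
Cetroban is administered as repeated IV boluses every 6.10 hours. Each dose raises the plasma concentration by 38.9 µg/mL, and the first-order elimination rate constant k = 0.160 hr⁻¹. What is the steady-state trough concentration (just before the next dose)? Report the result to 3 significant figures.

23.5 µg/mL

Fraction remaining after one interval: e^(−kτ) = e^(−0.1600 × 6.10) = 0.3768
R = 1 / (1 − 0.3768) = 1.605
Css,max = 38.9 × 1.605 = 62.42 µg/mL
Css,min = Css,max × e^(−kτ) = 62.42 × 0.3768 ≈ 23.5 µg/mL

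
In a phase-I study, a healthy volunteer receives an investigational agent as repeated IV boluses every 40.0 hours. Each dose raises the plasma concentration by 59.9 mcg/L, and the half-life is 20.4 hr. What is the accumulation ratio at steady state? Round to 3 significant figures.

k = ln 2 / 20.4 = 0.03398 hr⁻¹
Fraction remaining after one interval: e^(−kτ) = e^(−0.03398 × 40.0) = 0.2569
R = 1 / (1 − 0.2569) = 1 / 0.7431 ≈ 1.35

1.35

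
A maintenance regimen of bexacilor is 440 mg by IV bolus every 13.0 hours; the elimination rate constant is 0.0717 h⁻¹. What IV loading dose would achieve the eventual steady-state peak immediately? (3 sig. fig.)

Accumulation ratio R = 1 / (1 − e^(−kτ)) = 1 / (1 − e^(−0.07170×13.0)) = 1 / (1 − 0.3937) = 1.649
Loading dose = maintenance dose × R = 440 × 1.649 ≈ 726 mg

726 mg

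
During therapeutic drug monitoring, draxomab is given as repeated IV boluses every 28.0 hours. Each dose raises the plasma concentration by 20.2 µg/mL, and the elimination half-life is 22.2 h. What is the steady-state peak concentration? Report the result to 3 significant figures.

k = ln 2 / 22.2 = 0.03122 h⁻¹
Fraction remaining after one interval: e^(−kτ) = e^(−0.03122 × 28.0) = 0.4172
R = 1 / (1 − 0.4172) = 1.716
Css,max = 20.2 × 1.716 ≈ 34.7 µg/mL

34.7 µg/mL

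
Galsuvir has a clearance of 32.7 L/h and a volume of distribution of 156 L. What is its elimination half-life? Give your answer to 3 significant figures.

3.31 hours

k = CL / V = 32.7 / 156 = 0.2096 h⁻¹
t½ = ln 2 / k = ln 2 / 0.2096 ≈ 3.31 hours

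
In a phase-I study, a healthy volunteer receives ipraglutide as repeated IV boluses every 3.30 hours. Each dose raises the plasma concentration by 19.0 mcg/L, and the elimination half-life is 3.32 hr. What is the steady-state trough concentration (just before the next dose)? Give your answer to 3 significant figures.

k = ln 2 / 3.32 = 0.2088 hr⁻¹
Fraction remaining after one interval: e^(−kτ) = e^(−0.2088 × 3.30) = 0.5021
R = 1 / (1 − 0.5021) = 2.008
Css,max = 19.0 × 2.008 = 38.16 mcg/L
Css,min = Css,max × e^(−kτ) = 38.16 × 0.5021 ≈ 19.2 mcg/L

19.2 mcg/L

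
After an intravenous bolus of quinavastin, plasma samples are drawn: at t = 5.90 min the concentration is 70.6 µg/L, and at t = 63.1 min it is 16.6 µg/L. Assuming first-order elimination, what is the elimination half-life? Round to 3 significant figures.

k = ln(C₁/C₂) / (t₂ − t₁) = ln(70.6/16.6) / (63.1 − 5.90)
  = 1.448 / 57.20 = 0.02531 min⁻¹
t½ = ln 2 / k = ln 2 / 0.02531 ≈ 27.4 minutes

27.4 minutes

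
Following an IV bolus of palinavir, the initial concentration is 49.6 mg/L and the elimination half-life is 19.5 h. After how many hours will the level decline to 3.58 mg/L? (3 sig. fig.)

k = ln 2 / 19.5 = 0.03555 h⁻¹
C(t) = C₀ e^(−kt)  ⇒  t = ln(C₀/C) / k
t = ln(49.6/3.58) / 0.03555 = 2.629 / 0.03555 ≈ 74.0 hours

74.0 hours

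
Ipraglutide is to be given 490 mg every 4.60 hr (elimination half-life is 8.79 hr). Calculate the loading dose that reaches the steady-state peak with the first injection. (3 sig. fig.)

k = ln 2 / 8.79 = 0.07886 hr⁻¹
Accumulation ratio R = 1 / (1 − e^(−kτ)) = 1 / (1 − e^(−0.07886×4.60)) = 1 / (1 − 0.6958) = 3.287
Loading dose = maintenance dose × R = 490 × 3.287 ≈ 1610 mg

1610 mg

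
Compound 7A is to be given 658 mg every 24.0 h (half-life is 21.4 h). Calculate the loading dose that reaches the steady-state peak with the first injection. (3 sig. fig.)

k = ln 2 / 21.4 = 0.03239 h⁻¹
Accumulation ratio R = 1 / (1 − e^(−kτ)) = 1 / (1 − e^(−0.03239×24.0)) = 1 / (1 − 0.4596) = 1.851
Loading dose = maintenance dose × R = 658 × 1.851 ≈ 1220 mg

1220 mg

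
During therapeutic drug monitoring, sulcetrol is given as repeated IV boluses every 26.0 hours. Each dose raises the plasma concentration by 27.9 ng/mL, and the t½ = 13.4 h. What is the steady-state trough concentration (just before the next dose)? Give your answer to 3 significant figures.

k = ln 2 / 13.4 = 0.05173 h⁻¹
Fraction remaining after one interval: e^(−kτ) = e^(−0.05173 × 26.0) = 0.2606
R = 1 / (1 − 0.2606) = 1.352
Css,max = 27.9 × 1.352 = 37.73 ng/mL
Css,min = Css,max × e^(−kτ) = 37.73 × 0.2606 ≈ 9.83 ng/mL

9.83 ng/mL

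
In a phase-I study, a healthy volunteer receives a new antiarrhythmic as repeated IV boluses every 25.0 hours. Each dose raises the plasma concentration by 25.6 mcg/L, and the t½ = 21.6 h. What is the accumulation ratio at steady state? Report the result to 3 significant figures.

1.81

k = ln 2 / 21.6 = 0.03209 h⁻¹
Fraction remaining after one interval: e^(−kτ) = e^(−0.03209 × 25.0) = 0.4483
R = 1 / (1 − 0.4483) = 1 / 0.5517 ≈ 1.81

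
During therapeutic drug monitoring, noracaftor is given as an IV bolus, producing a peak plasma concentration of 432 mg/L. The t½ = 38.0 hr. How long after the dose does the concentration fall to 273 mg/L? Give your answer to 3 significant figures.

25.2 hours

k = ln 2 / 38.0 = 0.01824 hr⁻¹
C(t) = C₀ e^(−kt)  ⇒  t = ln(C₀/C) / k
t = ln(432/273) / 0.01824 = 0.4590 / 0.01824 ≈ 25.2 hours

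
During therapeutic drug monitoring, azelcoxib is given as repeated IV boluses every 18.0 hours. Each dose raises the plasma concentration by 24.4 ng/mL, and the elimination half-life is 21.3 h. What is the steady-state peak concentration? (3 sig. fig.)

55.0 ng/mL

k = ln 2 / 21.3 = 0.03254 h⁻¹
Fraction remaining after one interval: e^(−kτ) = e^(−0.03254 × 18.0) = 0.5567
R = 1 / (1 − 0.5567) = 2.256
Css,max = 24.4 × 2.256 ≈ 55.0 ng/mL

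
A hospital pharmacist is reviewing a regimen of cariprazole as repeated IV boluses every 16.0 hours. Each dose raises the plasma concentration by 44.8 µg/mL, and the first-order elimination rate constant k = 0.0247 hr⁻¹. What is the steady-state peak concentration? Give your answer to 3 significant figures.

137 µg/mL

Fraction remaining after one interval: e^(−kτ) = e^(−0.02470 × 16.0) = 0.6735
R = 1 / (1 − 0.6735) = 3.063
Css,max = 44.8 × 3.063 ≈ 137 µg/mL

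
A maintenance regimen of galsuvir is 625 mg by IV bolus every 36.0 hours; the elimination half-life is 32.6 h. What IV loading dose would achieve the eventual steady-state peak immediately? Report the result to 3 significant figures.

k = ln 2 / 32.6 = 0.02126 h⁻¹
Accumulation ratio R = 1 / (1 − e^(−kτ)) = 1 / (1 − e^(−0.02126×36.0)) = 1 / (1 − 0.4651) = 1.870
Loading dose = maintenance dose × R = 625 × 1.870 ≈ 1170 mg

1170 mg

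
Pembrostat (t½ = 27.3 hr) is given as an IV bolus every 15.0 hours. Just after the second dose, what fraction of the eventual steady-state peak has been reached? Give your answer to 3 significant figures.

k = ln 2 / 27.3 = 0.02539 hr⁻¹
f_n = 1 − e^(−nkτ) = 1 − e^(−2 × 0.02539 × 15.0) = 1 − e^(−0.7617) = 1 − 0.4669 ≈ 0.533

0.533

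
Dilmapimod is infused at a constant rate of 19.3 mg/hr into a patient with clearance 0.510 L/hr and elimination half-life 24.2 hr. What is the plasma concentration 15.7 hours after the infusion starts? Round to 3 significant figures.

13.7 mg/L

Css = rate / CL = 19.3 / 0.510 = 37.84 mg/L
k = ln 2 / 24.2 = 0.02864 hr⁻¹
C(t) = Css (1 − e^(−kt)) = 37.84 × (1 − e^(−0.4497)) = 37.84 × 0.3622 ≈ 13.7 mg/L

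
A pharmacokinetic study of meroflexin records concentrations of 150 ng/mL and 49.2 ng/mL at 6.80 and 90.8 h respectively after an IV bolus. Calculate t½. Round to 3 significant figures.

k = ln(C₁/C₂) / (t₂ − t₁) = ln(150/49.2) / (90.8 − 6.80)
  = 1.115 / 84.00 = 0.01327 h⁻¹
t½ = ln 2 / k = ln 2 / 0.01327 ≈ 52.2 hours

52.2 hours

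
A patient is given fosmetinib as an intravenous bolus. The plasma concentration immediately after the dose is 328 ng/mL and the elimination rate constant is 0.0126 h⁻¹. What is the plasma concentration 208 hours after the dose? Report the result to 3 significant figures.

23.9 ng/mL

C(t) = C₀ e^(−kt) = 328 × e^(−0.01260 × 208) = 328 × e^(−2.621) = 328 × 0.07274 ≈ 23.9 ng/mL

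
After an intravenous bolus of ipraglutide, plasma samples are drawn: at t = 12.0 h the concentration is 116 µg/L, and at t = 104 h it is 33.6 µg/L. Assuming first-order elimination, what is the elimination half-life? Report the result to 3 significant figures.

51.5 hours

k = ln(C₁/C₂) / (t₂ − t₁) = ln(116/33.6) / (104 − 12.0)
  = 1.239 / 92.00 = 0.01347 h⁻¹
t½ = ln 2 / k = ln 2 / 0.01347 ≈ 51.5 hours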